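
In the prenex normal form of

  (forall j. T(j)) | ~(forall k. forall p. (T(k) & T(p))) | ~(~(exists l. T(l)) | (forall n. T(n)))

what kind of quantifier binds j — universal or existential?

universal

Move each ¬ inward, flipping quantifiers it crosses:
  (forall j. T(j)) | (exists k. exists p. (~T(k) | ~T(p))) | (exists l. T(l)) & (exists n. ~T(n))
Pull the quantifiers to the front (each side's bound variable is not free in the other side):
  forall j. exists k. exists p. exists l. exists n. (T(j) | ~T(k) | ~T(p) | T(l) & ~T(n))
The quantifier forall j sits under an even number of negations, so it remains universal.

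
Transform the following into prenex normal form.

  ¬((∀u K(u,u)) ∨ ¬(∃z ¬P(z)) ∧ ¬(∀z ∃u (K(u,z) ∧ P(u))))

∃u ∃z ∀s ∃q (¬K(u,u) ∧ (¬P(z) ∨ K(q,s) ∧ P(q)))

Push ¬ through the quantifiers and connectives to reach negation normal form:
  (∃u ¬K(u,u)) ∧ ((∃z ¬P(z)) ∨ (∀z ∃u (K(u,z) ∧ P(u))))
Give each quantifier a distinct variable: z↦s, u↦q.
  (∃u ¬K(u,u)) ∧ ((∃z ¬P(z)) ∨ (∀s ∃q (K(q,s) ∧ P(q))))
Extract every quantifier outward, since the variables are now distinct and don't occur free across branches:
  ∃u ∃z ∀s ∃q (¬K(u,u) ∧ (¬P(z) ∨ K(q,s) ∧ P(q)))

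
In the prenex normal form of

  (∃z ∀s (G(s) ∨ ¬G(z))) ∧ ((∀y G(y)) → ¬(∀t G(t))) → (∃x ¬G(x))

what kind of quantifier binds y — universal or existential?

Rewrite implications/biconditionals: A → B as ¬A ∨ B.
  ¬((∃z ∀s (G(s) ∨ ¬G(z))) ∧ (¬(∀y G(y)) ∨ ¬(∀t G(t)))) ∨ (∃x ¬G(x))
Move each ¬ inward, flipping quantifiers it crosses:
  (∀z ∃s (¬G(s) ∧ G(z))) ∨ (∀y G(y)) ∧ (∀t G(t)) ∨ (∃x ¬G(x))
Extract every quantifier outward, since the variables are now distinct and don't occur free across branches:
  ∀z ∃s ∀y ∀t ∃x (¬G(s) ∧ G(z) ∨ G(y) ∧ G(t) ∨ ¬G(x))
The quantifier ∀y sits under an even number of negations (counting the antecedent side of each →), so it remains universal.

universal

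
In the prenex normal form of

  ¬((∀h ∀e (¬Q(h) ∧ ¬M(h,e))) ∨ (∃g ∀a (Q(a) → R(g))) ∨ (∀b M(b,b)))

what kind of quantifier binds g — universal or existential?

Rewrite implications/biconditionals: A → B as ¬A ∨ B.
  ¬((∀h ∀e (¬Q(h) ∧ ¬M(h,e))) ∨ (∃g ∀a (¬Q(a) ∨ R(g))) ∨ (∀b M(b,b)))
Drive negations inward (¬∀x A ≡ ∃x ¬A, ¬∃x A ≡ ∀x ¬A, De Morgan for ∧/∨):
  (∃h ∃e (Q(h) ∨ M(h,e))) ∧ (∀g ∃a (Q(a) ∧ ¬R(g))) ∧ (∃b ¬M(b,b))
All bound variables are already distinct, so no renaming is needed.
Pull the quantifiers to the front (each side's bound variable is not free in the other side):
  ∃h ∃e ∀g ∃a ∃b ((Q(h) ∨ M(h,e)) ∧ Q(a) ∧ ¬R(g) ∧ ¬M(b,b))
The quantifier ∃g sits under an odd number of negations (counting the antecedent side of each →), so it flips to ∀g.

universal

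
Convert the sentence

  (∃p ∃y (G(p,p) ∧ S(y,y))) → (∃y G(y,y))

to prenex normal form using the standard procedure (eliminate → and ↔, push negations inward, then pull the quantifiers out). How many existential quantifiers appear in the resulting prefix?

1

Eliminate → and ↔ using ¬ and ∨.
  ¬(∃p ∃y (G(p,p) ∧ S(y,y))) ∨ (∃y G(y,y))
Drive negations inward (¬∀x A ≡ ∃x ¬A, ¬∃x A ≡ ∀x ¬A, De Morgan for ∧/∨):
  (∀p ∀y (¬G(p,p) ∨ ¬S(y,y))) ∨ (∃y G(y,y))
Rename bound variables to avoid capture: y↦v.
  (∀p ∀y (¬G(p,p) ∨ ¬S(y,y))) ∨ (∃v G(v,v))
Pull the quantifiers to the front (each side's bound variable is not free in the other side):
  ∀p ∀y ∃v (¬G(p,p) ∨ ¬S(y,y) ∨ G(v,v))
The prefix is ∀p ∀y ∃v: 2 universal, 1 existential.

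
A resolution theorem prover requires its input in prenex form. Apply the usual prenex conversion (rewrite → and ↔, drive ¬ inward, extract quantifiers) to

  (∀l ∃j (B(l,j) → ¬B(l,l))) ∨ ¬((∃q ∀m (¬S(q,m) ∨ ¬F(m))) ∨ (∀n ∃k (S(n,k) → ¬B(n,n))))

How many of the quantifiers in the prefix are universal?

3

First replace A → B with ¬A ∨ B.
  (∀l ∃j (¬B(l,j) ∨ ¬B(l,l))) ∨ ¬((∃q ∀m (¬S(q,m) ∨ ¬F(m))) ∨ (∀n ∃k (¬S(n,k) ∨ ¬B(n,n))))
Push ¬ through the quantifiers and connectives to reach negation normal form:
  (∀l ∃j (¬B(l,j) ∨ ¬B(l,l))) ∨ (∀q ∃m (S(q,m) ∧ F(m))) ∧ (∃n ∀k (S(n,k) ∧ B(n,n)))
Finally move all quantifiers to the prefix:
  ∀l ∃j ∀q ∃m ∃n ∀k (¬B(l,j) ∨ ¬B(l,l) ∨ S(q,m) ∧ F(m) ∧ S(n,k) ∧ B(n,n))
The prefix is ∀l ∃j ∀q ∃m ∃n ∀k: 3 universal, 3 existential.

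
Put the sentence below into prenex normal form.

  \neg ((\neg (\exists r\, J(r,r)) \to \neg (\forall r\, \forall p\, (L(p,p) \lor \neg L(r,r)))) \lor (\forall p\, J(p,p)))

Rewrite implications/biconditionals: A → B as ¬A ∨ B.
  \neg (\neg \neg (\exists r\, J(r,r)) \lor \neg (\forall r\, \forall p\, (L(p,p) \lor \neg L(r,r))) \lor (\forall p\, J(p,p)))
Move each ¬ inward, flipping quantifiers it crosses:
  (\forall r\, \neg J(r,r)) \land (\forall r\, \forall p\, (L(p,p) \lor \neg L(r,r))) \land (\exists p\, \neg J(p,p))
Give each quantifier a distinct variable: r↦v1, p↦x1.
  (\forall r\, \neg J(r,r)) \land (\forall v1\, \forall p\, (L(p,p) \lor \neg L(v1,v1))) \land (\exists x1\, \neg J(x1,x1))
Finally move all quantifiers to the prefix:
  \forall r\, \forall v1\, \forall p\, \exists x1\, (\neg J(r,r) \land (L(p,p) \lor \neg L(v1,v1)) \land \neg J(x1,x1))

\forall r\, \forall v1\, \forall p\, \exists x1\, (\neg J(r,r) \land (L(p,p) \lor \neg L(v1,v1)) \land \neg J(x1,x1))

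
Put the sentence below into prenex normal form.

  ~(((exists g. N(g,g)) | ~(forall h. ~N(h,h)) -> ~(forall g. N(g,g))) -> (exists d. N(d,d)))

Eliminate → and ↔ using ¬ and ∨.
  ~(~(~((exists g. N(g,g)) | ~(forall h. ~N(h,h))) | ~(forall g. N(g,g))) | (exists d. N(d,d)))
Move each ¬ inward, flipping quantifiers it crosses:
  ((forall g. ~N(g,g)) & (forall h. ~N(h,h)) | (exists g. ~N(g,g))) & (forall d. ~N(d,d))
Rename bound variables to avoid capture: g↦c.
  ((forall g. ~N(g,g)) & (forall h. ~N(h,h)) | (exists c. ~N(c,c))) & (forall d. ~N(d,d))
Extract every quantifier outward, since the variables are now distinct and don't occur free across branches:
  forall g. forall h. exists c. forall d. ((~N(g,g) & ~N(h,h) | ~N(c,c)) & ~N(d,d))

forall g. forall h. exists c. forall d. ((~N(g,g) & ~N(h,h) | ~N(c,c)) & ~N(d,d))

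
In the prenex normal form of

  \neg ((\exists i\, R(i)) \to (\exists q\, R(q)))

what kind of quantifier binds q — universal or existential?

Rewrite implications/biconditionals: A → B as ¬A ∨ B.
  \neg (\neg (\exists i\, R(i)) \lor (\exists q\, R(q)))
Move each ¬ inward, flipping quantifiers it crosses:
  (\exists i\, R(i)) \land (\forall q\, \neg R(q))
All bound variables are already distinct, so no renaming is needed.
Extract every quantifier outward, since the variables are now distinct and don't occur free across branches:
  \exists i\, \forall q\, (R(i) \land \neg R(q))
The quantifier \exists q sits under an odd number of negations (counting the antecedent side of each →), so it flips to \forall q.

universal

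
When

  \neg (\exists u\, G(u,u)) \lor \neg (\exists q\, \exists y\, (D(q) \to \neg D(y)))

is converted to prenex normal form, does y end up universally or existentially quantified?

universal

Eliminate → and ↔ using ¬ and ∨.
  \neg (\exists u\, G(u,u)) \lor \neg (\exists q\, \exists y\, (\neg D(q) \lor \neg D(y)))
Move each ¬ inward, flipping quantifiers it crosses:
  (\forall u\, \neg G(u,u)) \lor (\forall q\, \forall y\, (D(q) \land D(y)))
Finally move all quantifiers to the prefix:
  \forall u\, \forall q\, \forall y\, (\neg G(u,u) \lor D(q) \land D(y))
The quantifier \exists y sits under an odd number of negations (counting the antecedent side of each →), so it flips to \forall y.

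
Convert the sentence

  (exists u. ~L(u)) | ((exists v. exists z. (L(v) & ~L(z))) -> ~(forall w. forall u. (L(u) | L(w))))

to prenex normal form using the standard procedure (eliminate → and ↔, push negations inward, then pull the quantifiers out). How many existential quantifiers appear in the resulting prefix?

3

Rewrite implications/biconditionals: A → B as ¬A ∨ B.
  (exists u. ~L(u)) | ~(exists v. exists z. (L(v) & ~L(z))) | ~(forall w. forall u. (L(u) | L(w)))
Drive negations inward (¬∀x A ≡ ∃x ¬A, ¬∃x A ≡ ∀x ¬A, De Morgan for ∧/∨):
  (exists u. ~L(u)) | (forall v. forall z. (~L(v) | L(z))) | (exists w. exists u. (~L(u) & ~L(w)))
Standardize variables apart so no two quantifiers bind the same name: u↦w1.
  (exists u. ~L(u)) | (forall v. forall z. (~L(v) | L(z))) | (exists w. exists w1. (~L(w1) & ~L(w)))
Pull the quantifiers to the front (each side's bound variable is not free in the other side):
  exists u. forall v. forall z. exists w. exists w1. (~L(u) | ~L(v) | L(z) | ~L(w1) & ~L(w))
The prefix is exists u forall v forall z exists w exists w1: 2 universal, 3 existential.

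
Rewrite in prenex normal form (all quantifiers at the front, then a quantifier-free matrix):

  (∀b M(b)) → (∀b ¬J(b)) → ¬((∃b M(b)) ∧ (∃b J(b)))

∃b ∃z ∀w ∀y1 (¬M(b) ∨ J(z) ∨ ¬M(w) ∨ ¬J(y1))

Eliminate → and ↔ using ¬ and ∨.
  ¬(∀b M(b)) ∨ ¬(∀b ¬J(b)) ∨ ¬((∃b M(b)) ∧ (∃b J(b)))
Push ¬ through the quantifiers and connectives to reach negation normal form:
  (∃b ¬M(b)) ∨ (∃b J(b)) ∨ (∀b ¬M(b)) ∨ (∀b ¬J(b))
Give each quantifier a distinct variable: b↦z, b↦w, b↦y1.
  (∃b ¬M(b)) ∨ (∃z J(z)) ∨ (∀w ¬M(w)) ∨ (∀y1 ¬J(y1))
Finally move all quantifiers to the prefix:
  ∃b ∃z ∀w ∀y1 (¬M(b) ∨ J(z) ∨ ¬M(w) ∨ ¬J(y1))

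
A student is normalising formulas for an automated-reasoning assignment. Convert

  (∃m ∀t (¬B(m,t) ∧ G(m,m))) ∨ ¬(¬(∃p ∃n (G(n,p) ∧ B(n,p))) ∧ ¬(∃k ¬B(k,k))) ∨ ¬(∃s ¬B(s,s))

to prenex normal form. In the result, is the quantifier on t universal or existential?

universal

Move each ¬ inward, flipping quantifiers it crosses:
  (∃m ∀t (¬B(m,t) ∧ G(m,m))) ∨ (∃p ∃n (G(n,p) ∧ B(n,p))) ∨ (∃k ¬B(k,k)) ∨ (∀s B(s,s))
Pull the quantifiers to the front (each side's bound variable is not free in the other side):
  ∃m ∀t ∃p ∃n ∃k ∀s (¬B(m,t) ∧ G(m,m) ∨ G(n,p) ∧ B(n,p) ∨ ¬B(k,k) ∨ B(s,s))
The quantifier ∀t sits under an even number of negations, so it remains universal.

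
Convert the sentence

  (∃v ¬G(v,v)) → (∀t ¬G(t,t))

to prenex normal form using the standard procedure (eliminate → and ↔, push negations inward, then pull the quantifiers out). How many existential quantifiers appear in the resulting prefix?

Eliminate → and ↔ using ¬ and ∨.
  ¬(∃v ¬G(v,v)) ∨ (∀t ¬G(t,t))
Drive negations inward (¬∀x A ≡ ∃x ¬A, ¬∃x A ≡ ∀x ¬A, De Morgan for ∧/∨):
  (∀v G(v,v)) ∨ (∀t ¬G(t,t))
Extract every quantifier outward, since the variables are now distinct and don't occur free across branches:
  ∀v ∀t (G(v,v) ∨ ¬G(t,t))
The prefix is ∀v ∀t: 2 universal, 0 existential.

0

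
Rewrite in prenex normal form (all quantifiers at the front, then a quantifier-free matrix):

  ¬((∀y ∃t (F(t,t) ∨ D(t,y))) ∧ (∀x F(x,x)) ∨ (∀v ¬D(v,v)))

Push ¬ through the quantifiers and connectives to reach negation normal form:
  ((∃y ∀t (¬F(t,t) ∧ ¬D(t,y))) ∨ (∃x ¬F(x,x))) ∧ (∃v D(v,v))
Extract every quantifier outward, since the variables are now distinct and don't occur free across branches:
  ∃y ∀t ∃x ∃v ((¬F(t,t) ∧ ¬D(t,y) ∨ ¬F(x,x)) ∧ D(v,v))

∃y ∀t ∃x ∃v ((¬F(t,t) ∧ ¬D(t,y) ∨ ¬F(x,x)) ∧ D(v,v))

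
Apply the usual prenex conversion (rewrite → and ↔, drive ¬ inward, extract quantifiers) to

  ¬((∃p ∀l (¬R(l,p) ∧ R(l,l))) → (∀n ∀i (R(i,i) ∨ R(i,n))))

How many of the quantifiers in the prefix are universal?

First replace A → B with ¬A ∨ B.
  ¬(¬(∃p ∀l (¬R(l,p) ∧ R(l,l))) ∨ (∀n ∀i (R(i,i) ∨ R(i,n))))
Drive negations inward (¬∀x A ≡ ∃x ¬A, ¬∃x A ≡ ∀x ¬A, De Morgan for ∧/∨):
  (∃p ∀l (¬R(l,p) ∧ R(l,l))) ∧ (∃n ∃i (¬R(i,i) ∧ ¬R(i,n)))
All bound variables are already distinct, so no renaming is needed.
Finally move all quantifiers to the prefix:
  ∃p ∀l ∃n ∃i (¬R(l,p) ∧ R(l,l) ∧ ¬R(i,i) ∧ ¬R(i,n))
The prefix is ∃p ∀l ∃n ∃i: 1 universal, 3 existential.

1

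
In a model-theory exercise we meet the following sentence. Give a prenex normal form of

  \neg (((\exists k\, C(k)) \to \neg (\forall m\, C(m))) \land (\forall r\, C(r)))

\exists k\, \forall m\, \exists r\, (C(k) \land C(m) \lor \neg C(r))

Rewrite implications/biconditionals: A → B as ¬A ∨ B.
  \neg ((\neg (\exists k\, C(k)) \lor \neg (\forall m\, C(m))) \land (\forall r\, C(r)))
Push ¬ through the quantifiers and connectives to reach negation normal form:
  (\exists k\, C(k)) \land (\forall m\, C(m)) \lor (\exists r\, \neg C(r))
Finally move all quantifiers to the prefix:
  \exists k\, \forall m\, \exists r\, (C(k) \land C(m) \lor \neg C(r))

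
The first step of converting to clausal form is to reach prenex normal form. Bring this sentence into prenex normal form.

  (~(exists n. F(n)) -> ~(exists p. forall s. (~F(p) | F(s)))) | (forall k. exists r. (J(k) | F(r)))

Eliminate → and ↔ using ¬ and ∨.
  ~~(exists n. F(n)) | ~(exists p. forall s. (~F(p) | F(s))) | (forall k. exists r. (J(k) | F(r)))
Drive negations inward (¬∀x A ≡ ∃x ¬A, ¬∃x A ≡ ∀x ¬A, De Morgan for ∧/∨):
  (exists n. F(n)) | (forall p. exists s. (F(p) & ~F(s))) | (forall k. exists r. (J(k) | F(r)))
All bound variables are already distinct, so no renaming is needed.
Finally move all quantifiers to the prefix:
  exists n. forall p. exists s. forall k. exists r. (F(n) | F(p) & ~F(s) | J(k) | F(r))

exists n. forall p. exists s. forall k. exists r. (F(n) | F(p) & ~F(s) | J(k) | F(r))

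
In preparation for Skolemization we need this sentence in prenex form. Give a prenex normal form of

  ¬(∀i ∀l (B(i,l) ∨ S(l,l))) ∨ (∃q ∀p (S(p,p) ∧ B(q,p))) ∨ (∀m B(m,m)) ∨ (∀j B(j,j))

Drive negations inward (¬∀x A ≡ ∃x ¬A, ¬∃x A ≡ ∀x ¬A, De Morgan for ∧/∨):
  (∃i ∃l (¬B(i,l) ∧ ¬S(l,l))) ∨ (∃q ∀p (S(p,p) ∧ B(q,p))) ∨ (∀m B(m,m)) ∨ (∀j B(j,j))
All bound variables are already distinct, so no renaming is needed.
Finally move all quantifiers to the prefix:
  ∃i ∃l ∃q ∀p ∀m ∀j (¬B(i,l) ∧ ¬S(l,l) ∨ S(p,p) ∧ B(q,p) ∨ B(m,m) ∨ B(j,j))

∃i ∃l ∃q ∀p ∀m ∀j (¬B(i,l) ∧ ¬S(l,l) ∨ S(p,p) ∧ B(q,p) ∨ B(m,m) ∨ B(j,j))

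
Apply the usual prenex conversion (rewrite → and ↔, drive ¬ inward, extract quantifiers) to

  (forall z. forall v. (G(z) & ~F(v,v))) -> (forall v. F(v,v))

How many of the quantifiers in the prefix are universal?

Eliminate → and ↔ using ¬ and ∨.
  ~(forall z. forall v. (G(z) & ~F(v,v))) | (forall v. F(v,v))
Move each ¬ inward, flipping quantifiers it crosses:
  (exists z. exists v. (~G(z) | F(v,v))) | (forall v. F(v,v))
Standardize variables apart so no two quantifiers bind the same name: v↦w1.
  (exists z. exists v. (~G(z) | F(v,v))) | (forall w1. F(w1,w1))
Pull the quantifiers to the front (each side's bound variable is not free in the other side):
  exists z. exists v. forall w1. (~G(z) | F(v,v) | F(w1,w1))
The prefix is exists z exists v forall w1: 1 universal, 2 existential.

1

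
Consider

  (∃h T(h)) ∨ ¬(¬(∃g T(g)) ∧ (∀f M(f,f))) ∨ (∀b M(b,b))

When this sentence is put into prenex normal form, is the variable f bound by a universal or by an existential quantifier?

existential

Drive negations inward (¬∀x A ≡ ∃x ¬A, ¬∃x A ≡ ∀x ¬A, De Morgan for ∧/∨):
  (∃h T(h)) ∨ (∃g T(g)) ∨ (∃f ¬M(f,f)) ∨ (∀b M(b,b))
All bound variables are already distinct, so no renaming is needed.
Extract every quantifier outward, since the variables are now distinct and don't occur free across branches:
  ∃h ∃g ∃f ∀b (T(h) ∨ T(g) ∨ ¬M(f,f) ∨ M(b,b))
The quantifier ∀f sits under an odd number of negations, so it flips to ∃f.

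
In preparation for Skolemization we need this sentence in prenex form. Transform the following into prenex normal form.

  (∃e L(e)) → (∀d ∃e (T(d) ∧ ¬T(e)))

∀e ∀d ∃q (¬L(e) ∨ T(d) ∧ ¬T(q))

First replace A → B with ¬A ∨ B.
  ¬(∃e L(e)) ∨ (∀d ∃e (T(d) ∧ ¬T(e)))
Drive negations inward (¬∀x A ≡ ∃x ¬A, ¬∃x A ≡ ∀x ¬A, De Morgan for ∧/∨):
  (∀e ¬L(e)) ∨ (∀d ∃e (T(d) ∧ ¬T(e)))
Standardize variables apart so no two quantifiers bind the same name: e↦q.
  (∀e ¬L(e)) ∨ (∀d ∃q (T(d) ∧ ¬T(q)))
Extract every quantifier outward, since the variables are now distinct and don't occur free across branches:
  ∀e ∀d ∃q (¬L(e) ∨ T(d) ∧ ¬T(q))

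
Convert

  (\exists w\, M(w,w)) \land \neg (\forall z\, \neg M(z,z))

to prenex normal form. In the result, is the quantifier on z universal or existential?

existential

Drive negations inward (¬∀x A ≡ ∃x ¬A, ¬∃x A ≡ ∀x ¬A, De Morgan for ∧/∨):
  (\exists w\, M(w,w)) \land (\exists z\, M(z,z))
All bound variables are already distinct, so no renaming is needed.
Extract every quantifier outward, since the variables are now distinct and don't occur free across branches:
  \exists w\, \exists z\, (M(w,w) \land M(z,z))
The quantifier \forall z sits under an odd number of negations, so it flips to \exists z.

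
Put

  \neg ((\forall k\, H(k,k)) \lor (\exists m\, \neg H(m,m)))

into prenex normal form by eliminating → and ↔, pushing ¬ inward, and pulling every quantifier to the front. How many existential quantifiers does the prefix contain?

1

Drive negations inward (¬∀x A ≡ ∃x ¬A, ¬∃x A ≡ ∀x ¬A, De Morgan for ∧/∨):
  (\exists k\, \neg H(k,k)) \land (\forall m\, H(m,m))
Extract every quantifier outward, since the variables are now distinct and don't occur free across branches:
  \exists k\, \forall m\, (\neg H(k,k) \land H(m,m))
The prefix is \exists k \forall m: 1 universal, 1 existential.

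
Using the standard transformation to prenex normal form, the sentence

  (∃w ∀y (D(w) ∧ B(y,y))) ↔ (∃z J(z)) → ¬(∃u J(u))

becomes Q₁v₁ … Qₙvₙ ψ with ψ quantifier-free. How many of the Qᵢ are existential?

4

Eliminate → and ↔ using ¬ and ∨; A ↔ B as (¬A ∨ B) ∧ (¬B ∨ A).
  (¬(∃w ∀y (D(w) ∧ B(y,y))) ∨ ¬(∃z J(z)) ∨ ¬(∃u J(u))) ∧ (¬(¬(∃z J(z)) ∨ ¬(∃u J(u))) ∨ (∃w ∀y (D(w) ∧ B(y,y))))
Drive negations inward (¬∀x A ≡ ∃x ¬A, ¬∃x A ≡ ∀x ¬A, De Morgan for ∧/∨):
  ((∀w ∃y (¬D(w) ∨ ¬B(y,y))) ∨ (∀z ¬J(z)) ∨ (∀u ¬J(u))) ∧ ((∃z J(z)) ∧ (∃u J(u)) ∨ (∃w ∀y (D(w) ∧ B(y,y))))
Rename bound variables to avoid capture: z↦u1, u↦v1, w↦s, y↦z1.
  ((∀w ∃y (¬D(w) ∨ ¬B(y,y))) ∨ (∀z ¬J(z)) ∨ (∀u ¬J(u))) ∧ ((∃u1 J(u1)) ∧ (∃v1 J(v1)) ∨ (∃s ∀z1 (D(s) ∧ B(z1,z1))))
Extract every quantifier outward, since the variables are now distinct and don't occur free across branches:
  ∀w ∃y ∀z ∀u ∃u1 ∃v1 ∃s ∀z1 ((¬D(w) ∨ ¬B(y,y) ∨ ¬J(z) ∨ ¬J(u)) ∧ (J(u1) ∧ J(v1) ∨ D(s) ∧ B(z1,z1)))
The prefix is ∀w ∃y ∀z ∀u ∃u1 ∃v1 ∃s ∀z1: 4 universal, 4 existential.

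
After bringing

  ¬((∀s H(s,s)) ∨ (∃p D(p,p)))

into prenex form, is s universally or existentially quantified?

existential

Push ¬ through the quantifiers and connectives to reach negation normal form:
  (∃s ¬H(s,s)) ∧ (∀p ¬D(p,p))
Finally move all quantifiers to the prefix:
  ∃s ∀p (¬H(s,s) ∧ ¬D(p,p))
The quantifier ∀s sits under an odd number of negations, so it flips to ∃s.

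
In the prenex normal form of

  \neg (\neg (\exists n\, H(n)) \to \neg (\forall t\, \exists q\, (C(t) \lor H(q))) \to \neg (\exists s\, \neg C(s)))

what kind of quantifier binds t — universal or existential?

existential

First replace A → B with ¬A ∨ B.
  \neg (\neg \neg (\exists n\, H(n)) \lor \neg \neg (\forall t\, \exists q\, (C(t) \lor H(q))) \lor \neg (\exists s\, \neg C(s)))
Drive negations inward (¬∀x A ≡ ∃x ¬A, ¬∃x A ≡ ∀x ¬A, De Morgan for ∧/∨):
  (\forall n\, \neg H(n)) \land (\exists t\, \forall q\, (\neg C(t) \land \neg H(q))) \land (\exists s\, \neg C(s))
Finally move all quantifiers to the prefix:
  \forall n\, \exists t\, \forall q\, \exists s\, (\neg H(n) \land \neg C(t) \land \neg H(q) \land \neg C(s))
The quantifier \forall t sits under an odd number of negations (counting the antecedent side of each →), so it flips to \exists t.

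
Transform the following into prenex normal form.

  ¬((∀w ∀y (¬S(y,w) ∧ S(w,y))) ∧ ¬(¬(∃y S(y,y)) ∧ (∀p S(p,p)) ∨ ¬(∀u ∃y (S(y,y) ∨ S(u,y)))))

Drive negations inward (¬∀x A ≡ ∃x ¬A, ¬∃x A ≡ ∀x ¬A, De Morgan for ∧/∨):
  (∃w ∃y (S(y,w) ∨ ¬S(w,y))) ∨ (∀y ¬S(y,y)) ∧ (∀p S(p,p)) ∨ (∃u ∀y (¬S(y,y) ∧ ¬S(u,y)))
Give each quantifier a distinct variable: y↦r, y↦t.
  (∃w ∃y (S(y,w) ∨ ¬S(w,y))) ∨ (∀r ¬S(r,r)) ∧ (∀p S(p,p)) ∨ (∃u ∀t (¬S(t,t) ∧ ¬S(u,t)))
Pull the quantifiers to the front (each side's bound variable is not free in the other side):
  ∃w ∃y ∀r ∀p ∃u ∀t (S(y,w) ∨ ¬S(w,y) ∨ ¬S(r,r) ∧ S(p,p) ∨ ¬S(t,t) ∧ ¬S(u,t))

∃w ∃y ∀r ∀p ∃u ∀t (S(y,w) ∨ ¬S(w,y) ∨ ¬S(r,r) ∧ S(p,p) ∨ ¬S(t,t) ∧ ¬S(u,t))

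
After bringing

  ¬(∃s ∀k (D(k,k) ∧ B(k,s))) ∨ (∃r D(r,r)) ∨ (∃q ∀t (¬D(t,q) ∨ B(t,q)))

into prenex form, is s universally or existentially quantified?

universal

Move each ¬ inward, flipping quantifiers it crosses:
  (∀s ∃k (¬D(k,k) ∨ ¬B(k,s))) ∨ (∃r D(r,r)) ∨ (∃q ∀t (¬D(t,q) ∨ B(t,q)))
All bound variables are already distinct, so no renaming is needed.
Extract every quantifier outward, since the variables are now distinct and don't occur free across branches:
  ∀s ∃k ∃r ∃q ∀t (¬D(k,k) ∨ ¬B(k,s) ∨ D(r,r) ∨ ¬D(t,q) ∨ B(t,q))
The quantifier ∃s sits under an odd number of negations, so it flips to ∀s.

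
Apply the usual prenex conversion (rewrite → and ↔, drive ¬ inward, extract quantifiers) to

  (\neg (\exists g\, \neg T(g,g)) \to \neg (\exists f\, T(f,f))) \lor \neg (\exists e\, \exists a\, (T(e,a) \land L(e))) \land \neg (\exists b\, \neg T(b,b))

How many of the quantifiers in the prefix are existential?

1

Eliminate → and ↔ using ¬ and ∨.
  \neg \neg (\exists g\, \neg T(g,g)) \lor \neg (\exists f\, T(f,f)) \lor \neg (\exists e\, \exists a\, (T(e,a) \land L(e))) \land \neg (\exists b\, \neg T(b,b))
Drive negations inward (¬∀x A ≡ ∃x ¬A, ¬∃x A ≡ ∀x ¬A, De Morgan for ∧/∨):
  (\exists g\, \neg T(g,g)) \lor (\forall f\, \neg T(f,f)) \lor (\forall e\, \forall a\, (\neg T(e,a) \lor \neg L(e))) \land (\forall b\, T(b,b))
Extract every quantifier outward, since the variables are now distinct and don't occur free across branches:
  \exists g\, \forall f\, \forall e\, \forall a\, \forall b\, (\neg T(g,g) \lor \neg T(f,f) \lor (\neg T(e,a) \lor \neg L(e)) \land T(b,b))
The prefix is \exists g \forall f \forall e \forall a \forall b: 4 universal, 1 existential.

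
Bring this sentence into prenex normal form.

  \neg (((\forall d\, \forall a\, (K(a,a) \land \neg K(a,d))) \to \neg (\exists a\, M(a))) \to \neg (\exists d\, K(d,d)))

\exists d\, \exists a\, \forall z\, \exists s\, ((\neg K(a,a) \lor K(a,d) \lor \neg M(z)) \land K(s,s))

Eliminate → and ↔ using ¬ and ∨.
  \neg (\neg (\neg (\forall d\, \forall a\, (K(a,a) \land \neg K(a,d))) \lor \neg (\exists a\, M(a))) \lor \neg (\exists d\, K(d,d)))
Push ¬ through the quantifiers and connectives to reach negation normal form:
  ((\exists d\, \exists a\, (\neg K(a,a) \lor K(a,d))) \lor (\forall a\, \neg M(a))) \land (\exists d\, K(d,d))
Give each quantifier a distinct variable: a↦z, d↦s.
  ((\exists d\, \exists a\, (\neg K(a,a) \lor K(a,d))) \lor (\forall z\, \neg M(z))) \land (\exists s\, K(s,s))
Pull the quantifiers to the front (each side's bound variable is not free in the other side):
  \exists d\, \exists a\, \forall z\, \exists s\, ((\neg K(a,a) \lor K(a,d) \lor \neg M(z)) \land K(s,s))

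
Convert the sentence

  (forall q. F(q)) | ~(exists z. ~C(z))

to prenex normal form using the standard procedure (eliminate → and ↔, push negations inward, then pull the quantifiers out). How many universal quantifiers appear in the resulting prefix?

2

Push ¬ through the quantifiers and connectives to reach negation normal form:
  (forall q. F(q)) | (forall z. C(z))
All bound variables are already distinct, so no renaming is needed.
Finally move all quantifiers to the prefix:
  forall q. forall z. (F(q) | C(z))
The prefix is forall q forall z: 2 universal, 0 existential.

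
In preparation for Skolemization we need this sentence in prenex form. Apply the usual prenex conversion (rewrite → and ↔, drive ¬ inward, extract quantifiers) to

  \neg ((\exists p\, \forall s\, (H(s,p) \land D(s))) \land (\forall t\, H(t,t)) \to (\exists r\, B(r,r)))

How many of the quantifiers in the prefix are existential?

Rewrite implications/biconditionals: A → B as ¬A ∨ B.
  \neg (\neg ((\exists p\, \forall s\, (H(s,p) \land D(s))) \land (\forall t\, H(t,t))) \lor (\exists r\, B(r,r)))
Move each ¬ inward, flipping quantifiers it crosses:
  (\exists p\, \forall s\, (H(s,p) \land D(s))) \land (\forall t\, H(t,t)) \land (\forall r\, \neg B(r,r))
All bound variables are already distinct, so no renaming is needed.
Pull the quantifiers to the front (each side's bound variable is not free in the other side):
  \exists p\, \forall s\, \forall t\, \forall r\, (H(s,p) \land D(s) \land H(t,t) \land \neg B(r,r))
The prefix is \exists p \forall s \forall t \forall r: 3 universal, 1 existential.

1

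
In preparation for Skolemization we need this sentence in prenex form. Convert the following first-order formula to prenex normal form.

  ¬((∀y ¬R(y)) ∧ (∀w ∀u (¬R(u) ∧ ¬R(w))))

Move each ¬ inward, flipping quantifiers it crosses:
  (∃y R(y)) ∨ (∃w ∃u (R(u) ∨ R(w)))
All bound variables are already distinct, so no renaming is needed.
Pull the quantifiers to the front (each side's bound variable is not free in the other side):
  ∃y ∃w ∃u (R(y) ∨ R(u) ∨ R(w))

∃y ∃w ∃u (R(y) ∨ R(u) ∨ R(w))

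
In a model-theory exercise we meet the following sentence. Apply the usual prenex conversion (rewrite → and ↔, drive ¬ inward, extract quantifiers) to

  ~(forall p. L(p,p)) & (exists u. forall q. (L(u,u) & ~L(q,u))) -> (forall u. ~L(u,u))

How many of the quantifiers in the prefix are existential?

Eliminate → and ↔ using ¬ and ∨.
  ~(~(forall p. L(p,p)) & (exists u. forall q. (L(u,u) & ~L(q,u)))) | (forall u. ~L(u,u))
Move each ¬ inward, flipping quantifiers it crosses:
  (forall p. L(p,p)) | (forall u. exists q. (~L(u,u) | L(q,u))) | (forall u. ~L(u,u))
Standardize variables apart so no two quantifiers bind the same name: u↦w1.
  (forall p. L(p,p)) | (forall u. exists q. (~L(u,u) | L(q,u))) | (forall w1. ~L(w1,w1))
Extract every quantifier outward, since the variables are now distinct and don't occur free across branches:
  forall p. forall u. exists q. forall w1. (L(p,p) | ~L(u,u) | L(q,u) | ~L(w1,w1))
The prefix is forall p forall u exists q forall w1: 3 universal, 1 existential.

1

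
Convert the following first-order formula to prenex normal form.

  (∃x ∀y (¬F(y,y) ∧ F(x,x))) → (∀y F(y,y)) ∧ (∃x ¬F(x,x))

∀x ∃y ∀u1 ∃v (F(y,y) ∨ ¬F(x,x) ∨ F(u1,u1) ∧ ¬F(v,v))

Eliminate → and ↔ using ¬ and ∨.
  ¬(∃x ∀y (¬F(y,y) ∧ F(x,x))) ∨ (∀y F(y,y)) ∧ (∃x ¬F(x,x))
Push ¬ through the quantifiers and connectives to reach negation normal form:
  (∀x ∃y (F(y,y) ∨ ¬F(x,x))) ∨ (∀y F(y,y)) ∧ (∃x ¬F(x,x))
Give each quantifier a distinct variable: y↦u1, x↦v.
  (∀x ∃y (F(y,y) ∨ ¬F(x,x))) ∨ (∀u1 F(u1,u1)) ∧ (∃v ¬F(v,v))
Finally move all quantifiers to the prefix:
  ∀x ∃y ∀u1 ∃v (F(y,y) ∨ ¬F(x,x) ∨ F(u1,u1) ∧ ¬F(v,v))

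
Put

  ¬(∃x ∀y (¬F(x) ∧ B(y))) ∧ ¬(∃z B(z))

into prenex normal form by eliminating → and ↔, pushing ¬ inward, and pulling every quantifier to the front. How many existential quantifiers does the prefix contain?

1

Push ¬ through the quantifiers and connectives to reach negation normal form:
  (∀x ∃y (F(x) ∨ ¬B(y))) ∧ (∀z ¬B(z))
All bound variables are already distinct, so no renaming is needed.
Extract every quantifier outward, since the variables are now distinct and don't occur free across branches:
  ∀x ∃y ∀z ((F(x) ∨ ¬B(y)) ∧ ¬B(z))
The prefix is ∀x ∃y ∀z: 2 universal, 1 existential.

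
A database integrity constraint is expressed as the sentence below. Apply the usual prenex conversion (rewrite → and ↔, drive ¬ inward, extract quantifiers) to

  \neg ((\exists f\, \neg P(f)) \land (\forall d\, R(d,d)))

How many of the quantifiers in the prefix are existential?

Drive negations inward (¬∀x A ≡ ∃x ¬A, ¬∃x A ≡ ∀x ¬A, De Morgan for ∧/∨):
  (\forall f\, P(f)) \lor (\exists d\, \neg R(d,d))
All bound variables are already distinct, so no renaming is needed.
Finally move all quantifiers to the prefix:
  \forall f\, \exists d\, (P(f) \lor \neg R(d,d))
The prefix is \forall f \exists d: 1 universal, 1 existential.

1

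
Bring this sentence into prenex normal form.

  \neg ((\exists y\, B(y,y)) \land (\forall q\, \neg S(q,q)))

\forall y\, \exists q\, (\neg B(y,y) \lor S(q,q))

Push ¬ through the quantifiers and connectives to reach negation normal form:
  (\forall y\, \neg B(y,y)) \lor (\exists q\, S(q,q))
Finally move all quantifiers to the prefix:
  \forall y\, \exists q\, (\neg B(y,y) \lor S(q,q))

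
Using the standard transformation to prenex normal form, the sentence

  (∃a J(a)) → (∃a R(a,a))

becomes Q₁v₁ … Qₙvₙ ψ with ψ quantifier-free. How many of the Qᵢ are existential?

First replace A → B with ¬A ∨ B.
  ¬(∃a J(a)) ∨ (∃a R(a,a))
Drive negations inward (¬∀x A ≡ ∃x ¬A, ¬∃x A ≡ ∀x ¬A, De Morgan for ∧/∨):
  (∀a ¬J(a)) ∨ (∃a R(a,a))
Give each quantifier a distinct variable: a↦b.
  (∀a ¬J(a)) ∨ (∃b R(b,b))
Finally move all quantifiers to the prefix:
  ∀a ∃b (¬J(a) ∨ R(b,b))
The prefix is ∀a ∃b: 1 universal, 1 existential.

1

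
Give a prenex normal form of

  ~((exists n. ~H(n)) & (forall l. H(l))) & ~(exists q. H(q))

forall n. exists l. forall q. ((H(n) | ~H(l)) & ~H(q))

Move each ¬ inward, flipping quantifiers it crosses:
  ((forall n. H(n)) | (exists l. ~H(l))) & (forall q. ~H(q))
All bound variables are already distinct, so no renaming is needed.
Pull the quantifiers to the front (each side's bound variable is not free in the other side):
  forall n. exists l. forall q. ((H(n) | ~H(l)) & ~H(q))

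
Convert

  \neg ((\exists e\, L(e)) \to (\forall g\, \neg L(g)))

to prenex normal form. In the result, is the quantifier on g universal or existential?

existential

First replace A → B with ¬A ∨ B.
  \neg (\neg (\exists e\, L(e)) \lor (\forall g\, \neg L(g)))
Move each ¬ inward, flipping quantifiers it crosses:
  (\exists e\, L(e)) \land (\exists g\, L(g))
Finally move all quantifiers to the prefix:
  \exists e\, \exists g\, (L(e) \land L(g))
The quantifier \forall g sits under an odd number of negations (counting the antecedent side of each →), so it flips to \exists g.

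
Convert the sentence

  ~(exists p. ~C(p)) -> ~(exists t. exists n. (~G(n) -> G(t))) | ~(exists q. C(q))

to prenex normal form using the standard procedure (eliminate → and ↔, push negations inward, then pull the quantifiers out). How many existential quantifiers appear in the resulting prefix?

1

Rewrite implications/biconditionals: A → B as ¬A ∨ B.
  ~~(exists p. ~C(p)) | ~(exists t. exists n. (~~G(n) | G(t))) | ~(exists q. C(q))
Drive negations inward (¬∀x A ≡ ∃x ¬A, ¬∃x A ≡ ∀x ¬A, De Morgan for ∧/∨):
  (exists p. ~C(p)) | (forall t. forall n. (~G(n) & ~G(t))) | (forall q. ~C(q))
Extract every quantifier outward, since the variables are now distinct and don't occur free across branches:
  exists p. forall t. forall n. forall q. (~C(p) | ~G(n) & ~G(t) | ~C(q))
The prefix is exists p forall t forall n forall q: 3 universal, 1 existential.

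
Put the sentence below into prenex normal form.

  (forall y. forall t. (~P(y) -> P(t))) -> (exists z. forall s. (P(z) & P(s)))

First replace A → B with ¬A ∨ B.
  ~(forall y. forall t. (~~P(y) | P(t))) | (exists z. forall s. (P(z) & P(s)))
Move each ¬ inward, flipping quantifiers it crosses:
  (exists y. exists t. (~P(y) & ~P(t))) | (exists z. forall s. (P(z) & P(s)))
Pull the quantifiers to the front (each side's bound variable is not free in the other side):
  exists y. exists t. exists z. forall s. (~P(y) & ~P(t) | P(z) & P(s))

exists y. exists t. exists z. forall s. (~P(y) & ~P(t) | P(z) & P(s))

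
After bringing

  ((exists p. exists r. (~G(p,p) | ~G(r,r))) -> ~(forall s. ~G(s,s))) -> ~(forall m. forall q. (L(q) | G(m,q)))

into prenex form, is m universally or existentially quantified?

existential

First replace A → B with ¬A ∨ B.
  ~(~(exists p. exists r. (~G(p,p) | ~G(r,r))) | ~(forall s. ~G(s,s))) | ~(forall m. forall q. (L(q) | G(m,q)))
Push ¬ through the quantifiers and connectives to reach negation normal form:
  (exists p. exists r. (~G(p,p) | ~G(r,r))) & (forall s. ~G(s,s)) | (exists m. exists q. (~L(q) & ~G(m,q)))
Pull the quantifiers to the front (each side's bound variable is not free in the other side):
  exists p. exists r. forall s. exists m. exists q. ((~G(p,p) | ~G(r,r)) & ~G(s,s) | ~L(q) & ~G(m,q))
The quantifier forall m sits under an odd number of negations (counting the antecedent side of each →), so it flips to exists m.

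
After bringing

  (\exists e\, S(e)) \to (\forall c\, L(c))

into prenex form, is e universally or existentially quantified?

universal

Rewrite implications/biconditionals: A → B as ¬A ∨ B.
  \neg (\exists e\, S(e)) \lor (\forall c\, L(c))
Push ¬ through the quantifiers and connectives to reach negation normal form:
  (\forall e\, \neg S(e)) \lor (\forall c\, L(c))
All bound variables are already distinct, so no renaming is needed.
Finally move all quantifiers to the prefix:
  \forall e\, \forall c\, (\neg S(e) \lor L(c))
The quantifier \exists e sits under an odd number of negations (counting the antecedent side of each →), so it flips to \forall e.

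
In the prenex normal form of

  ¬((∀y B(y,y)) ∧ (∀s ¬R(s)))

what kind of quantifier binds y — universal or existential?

existential

Push ¬ through the quantifiers and connectives to reach negation normal form:
  (∃y ¬B(y,y)) ∨ (∃s R(s))
Finally move all quantifiers to the prefix:
  ∃y ∃s (¬B(y,y) ∨ R(s))
The quantifier ∀y sits under an odd number of negations, so it flips to ∃y.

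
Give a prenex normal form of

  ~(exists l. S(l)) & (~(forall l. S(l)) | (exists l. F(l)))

forall l. exists q. exists u. (~S(l) & (~S(q) | F(u)))

Move each ¬ inward, flipping quantifiers it crosses:
  (forall l. ~S(l)) & ((exists l. ~S(l)) | (exists l. F(l)))
Standardize variables apart so no two quantifiers bind the same name: l↦q, l↦u.
  (forall l. ~S(l)) & ((exists q. ~S(q)) | (exists u. F(u)))
Pull the quantifiers to the front (each side's bound variable is not free in the other side):
  forall l. exists q. exists u. (~S(l) & (~S(q) | F(u)))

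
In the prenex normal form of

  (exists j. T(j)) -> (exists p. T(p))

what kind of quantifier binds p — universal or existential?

Rewrite implications/biconditionals: A → B as ¬A ∨ B.
  ~(exists j. T(j)) | (exists p. T(p))
Push ¬ through the quantifiers and connectives to reach negation normal form:
  (forall j. ~T(j)) | (exists p. T(p))
Extract every quantifier outward, since the variables are now distinct and don't occur free across branches:
  forall j. exists p. (~T(j) | T(p))
The quantifier exists p sits under an even number of negations (counting the antecedent side of each →), so it remains existential.

existential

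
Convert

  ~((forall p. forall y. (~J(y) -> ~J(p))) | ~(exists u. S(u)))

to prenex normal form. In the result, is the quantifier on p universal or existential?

existential

First replace A → B with ¬A ∨ B.
  ~((forall p. forall y. (~~J(y) | ~J(p))) | ~(exists u. S(u)))
Push ¬ through the quantifiers and connectives to reach negation normal form:
  (exists p. exists y. (~J(y) & J(p))) & (exists u. S(u))
All bound variables are already distinct, so no renaming is needed.
Pull the quantifiers to the front (each side's bound variable is not free in the other side):
  exists p. exists y. exists u. (~J(y) & J(p) & S(u))
The quantifier forall p sits under an odd number of negations (counting the antecedent side of each →), so it flips to exists p.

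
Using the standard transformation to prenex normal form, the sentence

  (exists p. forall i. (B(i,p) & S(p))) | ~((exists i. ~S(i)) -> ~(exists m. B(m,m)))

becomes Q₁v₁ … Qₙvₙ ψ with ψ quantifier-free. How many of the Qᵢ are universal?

Rewrite implications/biconditionals: A → B as ¬A ∨ B.
  (exists p. forall i. (B(i,p) & S(p))) | ~(~(exists i. ~S(i)) | ~(exists m. B(m,m)))
Push ¬ through the quantifiers and connectives to reach negation normal form:
  (exists p. forall i. (B(i,p) & S(p))) | (exists i. ~S(i)) & (exists m. B(m,m))
Give each quantifier a distinct variable: i↦w.
  (exists p. forall i. (B(i,p) & S(p))) | (exists w. ~S(w)) & (exists m. B(m,m))
Extract every quantifier outward, since the variables are now distinct and don't occur free across branches:
  exists p. forall i. exists w. exists m. (B(i,p) & S(p) | ~S(w) & B(m,m))
The prefix is exists p forall i exists w exists m: 1 universal, 3 existential.

1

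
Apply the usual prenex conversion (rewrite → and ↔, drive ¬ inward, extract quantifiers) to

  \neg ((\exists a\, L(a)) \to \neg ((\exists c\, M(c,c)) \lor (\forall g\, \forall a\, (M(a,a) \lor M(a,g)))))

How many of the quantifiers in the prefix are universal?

2

Eliminate → and ↔ using ¬ and ∨.
  \neg (\neg (\exists a\, L(a)) \lor \neg ((\exists c\, M(c,c)) \lor (\forall g\, \forall a\, (M(a,a) \lor M(a,g)))))
Drive negations inward (¬∀x A ≡ ∃x ¬A, ¬∃x A ≡ ∀x ¬A, De Morgan for ∧/∨):
  (\exists a\, L(a)) \land ((\exists c\, M(c,c)) \lor (\forall g\, \forall a\, (M(a,a) \lor M(a,g))))
Give each quantifier a distinct variable: a↦q.
  (\exists a\, L(a)) \land ((\exists c\, M(c,c)) \lor (\forall g\, \forall q\, (M(q,q) \lor M(q,g))))
Pull the quantifiers to the front (each side's bound variable is not free in the other side):
  \exists a\, \exists c\, \forall g\, \forall q\, (L(a) \land (M(c,c) \lor M(q,q) \lor M(q,g)))
The prefix is \exists a \exists c \forall g \forall q: 2 universal, 2 existential.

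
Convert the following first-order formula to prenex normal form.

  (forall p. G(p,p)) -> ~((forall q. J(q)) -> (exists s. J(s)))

Rewrite implications/biconditionals: A → B as ¬A ∨ B.
  ~(forall p. G(p,p)) | ~(~(forall q. J(q)) | (exists s. J(s)))
Move each ¬ inward, flipping quantifiers it crosses:
  (exists p. ~G(p,p)) | (forall q. J(q)) & (forall s. ~J(s))
All bound variables are already distinct, so no renaming is needed.
Finally move all quantifiers to the prefix:
  exists p. forall q. forall s. (~G(p,p) | J(q) & ~J(s))

exists p. forall q. forall s. (~G(p,p) | J(q) & ~J(s))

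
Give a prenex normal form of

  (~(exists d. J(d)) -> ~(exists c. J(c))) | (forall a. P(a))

exists d. forall c. forall a. (J(d) | ~J(c) | P(a))

Rewrite implications/biconditionals: A → B as ¬A ∨ B.
  ~~(exists d. J(d)) | ~(exists c. J(c)) | (forall a. P(a))
Push ¬ through the quantifiers and connectives to reach negation normal form:
  (exists d. J(d)) | (forall c. ~J(c)) | (forall a. P(a))
Extract every quantifier outward, since the variables are now distinct and don't occur free across branches:
  exists d. forall c. forall a. (J(d) | ~J(c) | P(a))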